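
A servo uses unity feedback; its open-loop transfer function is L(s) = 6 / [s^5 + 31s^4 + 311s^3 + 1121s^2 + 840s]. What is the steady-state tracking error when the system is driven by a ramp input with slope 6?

Lowest-order denominator term is 840s, so the open loop has 1 pole at the origin → type 1 system.
K_v = lim_{s→0} s·L(s) = 6 / 840 = 1/140.
e_ss = 6/K_v = 6/(1/140) = 840.

840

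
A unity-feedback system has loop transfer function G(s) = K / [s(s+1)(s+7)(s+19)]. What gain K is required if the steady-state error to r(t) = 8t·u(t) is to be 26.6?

40

The open loop has one pole at the origin → type 1 system.
K_v = lim_{s→0} s·G(s) = K / (1·7·19) = (1/133)·K.
e_ss = 8/K_v = 26.6 ⇒ K_v = 40/133 ⇒ K = (40/133)/(1/133) = 40.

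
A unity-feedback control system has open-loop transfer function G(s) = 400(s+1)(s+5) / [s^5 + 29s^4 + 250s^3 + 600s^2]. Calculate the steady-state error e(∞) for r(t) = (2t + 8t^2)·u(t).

4.8

The denominator has no term below 600s^2 — 2 poles at s=0, type 2. Taking each input component in turn:
  • 2t: tracked with zero error.
  • 8t^2: e_ss = 16/K_a with K_a=10/3 → 4.8.
Total e_ss = 4.8.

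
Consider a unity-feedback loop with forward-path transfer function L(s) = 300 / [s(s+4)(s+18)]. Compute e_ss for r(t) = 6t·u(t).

One free integrator in L(s): this is a type 1 system.
K_v = lim_{s→0} s·L(s) = 300 / (4·18) = 25/6.
e_ss = 6/K_v = 6/(25/6) = 1.44.

1.44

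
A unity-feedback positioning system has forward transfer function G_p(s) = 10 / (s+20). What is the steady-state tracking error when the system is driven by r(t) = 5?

10/3

G_p(s) has no factors of s in the denominator, so the system is type 0.
K_p = lim_{s→0} G_p(s) = 10 / (20) = 0.5.
e_ss = 5/(1 + K_p) = 5/1.5 = 10/3.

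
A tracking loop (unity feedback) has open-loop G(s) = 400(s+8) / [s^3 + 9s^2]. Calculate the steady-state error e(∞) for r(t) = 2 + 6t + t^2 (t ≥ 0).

Factoring s^2 from the denominator leaves a polynomial with constant term 9, so the system is type 2. By superposition:
  • 2: tracked with zero error.
  • 6t: tracked with zero error.
  • t^2: e_ss = 2/K_a with K_a=3200/9 → 9/1600.
Total e_ss = 9/1600.

9/1600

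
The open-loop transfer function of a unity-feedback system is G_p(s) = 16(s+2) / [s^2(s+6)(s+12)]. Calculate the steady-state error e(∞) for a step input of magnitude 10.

Two free integrators in G_p(s): this is a type 2 system.
A type-2 system has K_p = ∞, so it tracks a step input with zero steady-state error.

0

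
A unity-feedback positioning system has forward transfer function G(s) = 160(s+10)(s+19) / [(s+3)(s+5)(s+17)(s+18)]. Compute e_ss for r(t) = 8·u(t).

G(s) has no factors of s in the denominator, so the system is type 0.
K_p = lim_{s→0} G(s) = 160·10·19 / (3·5·17·18) = 3040/459.
e_ss = 8/(1 + K_p) = 8/(3499/459) = 3672/3499.

3672/3499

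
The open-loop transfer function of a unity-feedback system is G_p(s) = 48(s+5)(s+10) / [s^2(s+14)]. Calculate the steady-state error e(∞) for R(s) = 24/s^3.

0.14

The open loop has two poles at the origin → type 2 system.
K_a = lim_{s→0} s^2·G_p(s) = 48·5·10 / (14) = 1200/7.
r(t) = 12t^2 gives R(s) = 24/s^3.
e_ss = 24/K_a = 24/(1200/7) = 0.14.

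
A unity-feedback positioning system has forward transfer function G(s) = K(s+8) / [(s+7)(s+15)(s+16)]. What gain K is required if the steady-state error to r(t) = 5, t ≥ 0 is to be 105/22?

10

The open loop has no poles at the origin → type 0 system.
K_p = lim_{s→0} G(s) = K·8 / (7·15·16) = (1/210)·K.
e_ss = 5/(1 + K_p) = 105/22 ⇒ 1 + (1/210)·K = 22/21 ⇒ K = 10.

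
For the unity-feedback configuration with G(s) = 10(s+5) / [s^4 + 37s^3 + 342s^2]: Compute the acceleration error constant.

25/171

Lowest-order denominator term is 342s^2, so the open loop has 2 poles at the origin → type 2 system.
K_a = lim_{s→0} s^2·G(s) = 10·5 / 342 = 25/171.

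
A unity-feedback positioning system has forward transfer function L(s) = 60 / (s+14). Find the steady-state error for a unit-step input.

7/37

The open loop has no poles at the origin → type 0 system.
K_p = lim_{s→0} L(s) = 60 / (14) = 30/7.
e_ss = 1/(1 + K_p) = 1/(37/7) = 7/37.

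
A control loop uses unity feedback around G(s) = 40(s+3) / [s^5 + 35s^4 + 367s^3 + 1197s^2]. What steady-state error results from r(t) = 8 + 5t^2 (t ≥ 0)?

Factoring s^2 from the denominator leaves a polynomial with constant term 1197, so the system is type 2. Treating each term separately:
  • 8: tracked with zero error.
  • 5t^2: e_ss = 10/K_a with K_a=40/399 → 99.75.
Total e_ss = 99.75.

99.75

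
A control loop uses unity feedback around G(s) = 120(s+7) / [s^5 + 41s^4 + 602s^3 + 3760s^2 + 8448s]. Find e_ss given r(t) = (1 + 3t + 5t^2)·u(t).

infinity

The denominator has no term below 8448s — 1 pole at s=0, type 1. By superposition:
  • 1: tracked with zero error.
  • 3t: e_ss = 3/K_v with K_v=35/352 → 1056/35.
  • 5t^2: a type-1 system cannot track it, e_ss → ∞.
The unbounded component dominates.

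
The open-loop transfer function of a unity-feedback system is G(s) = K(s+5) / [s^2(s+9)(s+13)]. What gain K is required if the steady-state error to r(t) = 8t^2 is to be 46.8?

8

The open loop has two poles at the origin → type 2 system.
K_a = lim_{s→0} s^2·G(s) = K·5 / (9·13) = (5/117)·K.
e_ss = 16/K_a = 46.8 ⇒ K_a = 40/117 ⇒ K = (40/117)/(5/117) = 8.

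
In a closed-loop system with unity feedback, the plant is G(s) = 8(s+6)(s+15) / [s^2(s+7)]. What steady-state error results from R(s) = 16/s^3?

The open loop has two poles at the origin → type 2 system.
K_a = lim_{s→0} s^2·G(s) = 8·6·15 / (7) = 720/7.
r(t) = 8t^2 gives R(s) = 16/s^3.
e_ss = 16/K_a = 16/(720/7) = 7/45.

7/45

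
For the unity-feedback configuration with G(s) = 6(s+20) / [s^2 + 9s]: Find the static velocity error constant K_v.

40/3

The denominator has no term below 9s — 1 pole at s=0, type 1.
K_v = lim_{s→0} s·G(s) = 6·20 / 9 = 40/3.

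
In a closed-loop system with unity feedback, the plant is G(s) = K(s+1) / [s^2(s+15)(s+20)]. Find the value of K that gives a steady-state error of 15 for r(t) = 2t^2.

80

G(s) has two factors of s in the denominator, so the system is type 2.
K_a = lim_{s→0} s^2·G(s) = K·1 / (15·20) = (1/300)·K.
e_ss = 4/K_a = 15 ⇒ K_a = 4/15 ⇒ K = (4/15)/(1/300) = 80.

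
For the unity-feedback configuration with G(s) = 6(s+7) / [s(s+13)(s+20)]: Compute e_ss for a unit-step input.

0

One free integrator in G(s): this is a type 1 system.
K_p = ∞ for a type-1 system; e_ss to a step is zero.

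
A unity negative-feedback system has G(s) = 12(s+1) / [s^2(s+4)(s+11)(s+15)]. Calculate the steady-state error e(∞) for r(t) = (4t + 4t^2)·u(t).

440

Two free integrators in G(s): this is a type 2 system. Taking each input component in turn:
  • 4t: tracked with zero error.
  • 4t^2: e_ss = 8/K_a with K_a=1/55 → 440.
Total e_ss = 440.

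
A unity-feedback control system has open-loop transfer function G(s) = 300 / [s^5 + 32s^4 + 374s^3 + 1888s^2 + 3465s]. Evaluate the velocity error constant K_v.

Factoring s from the denominator leaves a polynomial with constant term 3465, so the system is type 1.
K_v = lim_{s→0} s·G(s) = 300 / 3465 = 20/231.

20/231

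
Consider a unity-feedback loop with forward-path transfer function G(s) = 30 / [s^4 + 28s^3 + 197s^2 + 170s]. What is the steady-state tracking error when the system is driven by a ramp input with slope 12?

68

The denominator has no term below 170s — 1 pole at s=0, type 1.
K_v = lim_{s→0} s·G(s) = 30 / 170 = 3/17.
e_ss = 12/K_v = 12/(3/17) = 68.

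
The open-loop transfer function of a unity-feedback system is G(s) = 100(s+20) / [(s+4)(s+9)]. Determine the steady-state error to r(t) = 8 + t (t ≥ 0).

No free integrators in G(s): this is a type 0 system. Treating each term separately:
  • 8: e_ss = 8/(1+K_p) with K_p=500/9 → 72/509.
  • t: a type-0 system cannot track it, e_ss → ∞.
The unbounded component dominates.

infinity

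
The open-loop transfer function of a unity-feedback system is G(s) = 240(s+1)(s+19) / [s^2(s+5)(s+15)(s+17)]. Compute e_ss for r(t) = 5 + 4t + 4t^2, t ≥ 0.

System type = 2 (two poles at s=0). By superposition:
  • 5: tracked with zero error.
  • 4t: tracked with zero error.
  • 4t^2: e_ss = 8/K_a with K_a=304/85 → 85/38.
Total e_ss = 85/38.

85/38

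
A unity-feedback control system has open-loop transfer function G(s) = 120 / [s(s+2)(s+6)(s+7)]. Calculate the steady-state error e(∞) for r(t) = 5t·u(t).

G(s) has one factor of s in the denominator, so the system is type 1.
K_v = lim_{s→0} s·G(s) = 120 / (2·6·7) = 10/7.
e_ss = 5/K_v = 5/(10/7) = 3.5.

3.5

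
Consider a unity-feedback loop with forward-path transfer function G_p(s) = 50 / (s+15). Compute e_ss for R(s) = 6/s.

System type = 0 (no poles at s=0).
K_p = lim_{s→0} G_p(s) = 50 / (15) = 10/3.
e_ss = 6/(1 + K_p) = 6/(13/3) = 18/13.

18/13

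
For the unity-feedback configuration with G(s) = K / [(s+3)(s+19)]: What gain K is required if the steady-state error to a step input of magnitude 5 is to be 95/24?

15

System type = 0 (no poles at s=0).
K_p = lim_{s→0} G(s) = K / (3·19) = (1/57)·K.
e_ss = 5/(1 + K_p) = 95/24 ⇒ 1 + (1/57)·K = 24/19 ⇒ K = 15.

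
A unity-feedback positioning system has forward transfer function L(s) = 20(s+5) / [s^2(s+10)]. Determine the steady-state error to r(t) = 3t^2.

0.6

The open loop has two poles at the origin → type 2 system.
K_a = lim_{s→0} s^2·L(s) = 20·5 / (10) = 10.
r(t) = 3t^2 gives R(s) = 6/s^3.
e_ss = 6/K_a = 6/10 = 0.6.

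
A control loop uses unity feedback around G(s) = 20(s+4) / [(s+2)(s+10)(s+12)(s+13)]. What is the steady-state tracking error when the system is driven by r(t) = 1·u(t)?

0.975

System type = 0 (no poles at s=0).
K_p = lim_{s→0} G(s) = 20·4 / (2·10·12·13) = 1/39.
e_ss = 1/(1 + K_p) = 1/(40/39) = 0.975.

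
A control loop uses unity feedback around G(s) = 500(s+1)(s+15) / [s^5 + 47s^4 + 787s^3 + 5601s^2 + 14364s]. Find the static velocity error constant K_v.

The denominator has no term below 14364s — 1 pole at s=0, type 1.
K_v = lim_{s→0} s·G(s) = 500·1·15 / 14364 = 625/1197.

625/1197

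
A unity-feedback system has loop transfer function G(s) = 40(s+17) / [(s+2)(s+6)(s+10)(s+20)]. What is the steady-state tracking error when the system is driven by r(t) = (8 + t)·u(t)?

System type = 0 (no poles at s=0). Taking each input component in turn:
  • 8: e_ss = 8/(1+K_p) with K_p=17/60 → 480/77.
  • t: a type-0 system cannot track it, e_ss → ∞.
The unbounded component dominates.

infinity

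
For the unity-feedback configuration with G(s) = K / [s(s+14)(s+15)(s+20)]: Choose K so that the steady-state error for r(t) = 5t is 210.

The open loop has one pole at the origin → type 1 system.
K_v = lim_{s→0} s·G(s) = K / (14·15·20) = (1/4200)·K.
e_ss = 5/K_v = 210 ⇒ K_v = 1/42 ⇒ K = (1/42)/(1/4200) = 100.

100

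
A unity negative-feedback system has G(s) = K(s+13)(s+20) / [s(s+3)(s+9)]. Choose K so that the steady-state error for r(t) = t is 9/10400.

One free integrator in G(s): this is a type 1 system.
K_v = lim_{s→0} s·G(s) = K·13·20 / (3·9) = (260/27)·K.
e_ss = 1/K_v = 9/10400 ⇒ K_v = 10400/9 ⇒ K = (10400/9)/(260/27) = 120.

120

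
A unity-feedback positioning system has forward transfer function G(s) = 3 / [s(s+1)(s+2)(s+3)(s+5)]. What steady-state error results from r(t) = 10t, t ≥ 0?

One free integrator in G(s): this is a type 1 system.
K_v = lim_{s→0} s·G(s) = 3 / (1·2·3·5) = 0.1.
e_ss = 10/K_v = 10/0.1 = 100.

100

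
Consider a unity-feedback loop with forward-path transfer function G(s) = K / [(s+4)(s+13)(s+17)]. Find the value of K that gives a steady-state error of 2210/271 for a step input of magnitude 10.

200

No free integrators in G(s): this is a type 0 system.
K_p = lim_{s→0} G(s) = K / (4·13·17) = (1/884)·K.
e_ss = 10/(1 + K_p) = 2210/271 ⇒ 1 + (1/884)·K = 271/221 ⇒ K = 200.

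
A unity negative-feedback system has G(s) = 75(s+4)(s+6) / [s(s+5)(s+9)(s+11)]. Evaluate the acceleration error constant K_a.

0

System type = 1 (one pole at s=0).
K_a = lim_{s→0} s^2·G(s) = 0 (the extra factor of s kills the finite limit).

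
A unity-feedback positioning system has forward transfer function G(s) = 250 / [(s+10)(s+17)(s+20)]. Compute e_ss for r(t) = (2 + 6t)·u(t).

infinity

System type = 0 (no poles at s=0). Treating each term separately:
  • 2: e_ss = 2/(1+K_p) with K_p=5/68 → 136/73.
  • 6t: a type-0 system cannot track it, e_ss → ∞.
The unbounded component dominates.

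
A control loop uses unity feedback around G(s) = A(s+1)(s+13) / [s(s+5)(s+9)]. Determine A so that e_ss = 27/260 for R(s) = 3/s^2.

100

One free integrator in G(s): this is a type 1 system.
K_v = lim_{s→0} s·G(s) = A·1·13 / (5·9) = (13/45)·A.
e_ss = 3/K_v = 27/260 ⇒ K_v = 260/9 ⇒ A = (260/9)/(13/45) = 100.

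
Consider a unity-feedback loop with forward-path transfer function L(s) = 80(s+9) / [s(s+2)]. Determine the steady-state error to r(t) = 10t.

1/36

One free integrator in L(s): this is a type 1 system.
K_v = lim_{s→0} s·L(s) = 80·9 / (2) = 360.
e_ss = 10/K_v = 10/360 = 1/36.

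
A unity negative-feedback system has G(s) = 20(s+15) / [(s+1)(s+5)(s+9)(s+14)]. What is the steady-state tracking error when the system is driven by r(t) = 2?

System type = 0 (no poles at s=0).
K_p = lim_{s→0} G(s) = 20·15 / (1·5·9·14) = 10/21.
e_ss = 2/(1 + K_p) = 2/(31/21) = 42/31.

42/31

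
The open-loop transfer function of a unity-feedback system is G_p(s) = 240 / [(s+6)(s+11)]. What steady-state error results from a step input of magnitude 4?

The open loop has no poles at the origin → type 0 system.
K_p = lim_{s→0} G_p(s) = 240 / (6·11) = 40/11.
e_ss = 4/(1 + K_p) = 4/(51/11) = 44/51.

44/51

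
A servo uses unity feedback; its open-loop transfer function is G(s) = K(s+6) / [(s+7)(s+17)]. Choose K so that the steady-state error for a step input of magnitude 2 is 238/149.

System type = 0 (no poles at s=0).
K_p = lim_{s→0} G(s) = K·6 / (7·17) = (6/119)·K.
e_ss = 2/(1 + K_p) = 238/149 ⇒ 1 + (6/119)·K = 149/119 ⇒ K = 5.

5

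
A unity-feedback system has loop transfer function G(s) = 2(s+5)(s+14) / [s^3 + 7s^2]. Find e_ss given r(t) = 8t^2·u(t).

0.8

Lowest-order denominator term is 7s^2, so the open loop has 2 poles at the origin → type 2 system.
K_a = lim_{s→0} s^2·G(s) = 2·5·14 / 7 = 20.
r(t) = 8t^2 gives R(s) = 16/s^3.
e_ss = 16/K_a = 16/20 = 0.8.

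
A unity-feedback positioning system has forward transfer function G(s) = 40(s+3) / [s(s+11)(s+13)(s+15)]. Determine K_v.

G(s) has one factor of s in the denominator, so the system is type 1.
K_v = lim_{s→0} s·G(s) = 40·3 / (11·13·15) = 8/143.

8/143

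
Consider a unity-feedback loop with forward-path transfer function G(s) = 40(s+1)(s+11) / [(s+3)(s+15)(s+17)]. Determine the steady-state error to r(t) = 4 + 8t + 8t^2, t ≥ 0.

infinity

The open loop has no poles at the origin → type 0 system. By superposition:
  • 4: e_ss = 4/(1+K_p) with K_p=88/153 → 612/241.
  • 8t: a type-0 system cannot track it, e_ss → ∞.
  • 8t^2: a type-0 system cannot track it, e_ss → ∞.
The unbounded component dominates.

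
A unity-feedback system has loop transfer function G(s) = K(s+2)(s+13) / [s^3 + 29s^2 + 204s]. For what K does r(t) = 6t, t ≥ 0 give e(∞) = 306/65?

Factoring s from the denominator leaves a polynomial with constant term 204, so the system is type 1.
K_v = lim_{s→0} s·G(s) = K·2·13 / 204 = (13/102)·K.
e_ss = 6/K_v = 306/65 ⇒ K_v = 65/51 ⇒ K = (65/51)/(13/102) = 10.

10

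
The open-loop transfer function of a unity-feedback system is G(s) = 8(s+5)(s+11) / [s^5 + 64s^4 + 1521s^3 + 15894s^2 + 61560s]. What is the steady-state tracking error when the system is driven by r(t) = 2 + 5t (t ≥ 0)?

Factoring s from the denominator leaves a polynomial with constant term 61560, so the system is type 1. Treating each term separately:
  • 2: tracked with zero error.
  • 5t: e_ss = 5/K_v with K_v=11/1539 → 7695/11.
Total e_ss = 7695/11.

7695/11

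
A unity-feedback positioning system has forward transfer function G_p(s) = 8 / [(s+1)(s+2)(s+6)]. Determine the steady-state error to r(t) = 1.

0.6

G_p(s) has no factors of s in the denominator, so the system is type 0.
K_p = lim_{s→0} G_p(s) = 8 / (1·2·6) = 2/3.
e_ss = 1/(1 + K_p) = 1/(5/3) = 0.6.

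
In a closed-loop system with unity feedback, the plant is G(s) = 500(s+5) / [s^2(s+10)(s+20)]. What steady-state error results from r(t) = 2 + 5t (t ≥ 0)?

0

Two free integrators in G(s): this is a type 2 system. By superposition:
  • 2: tracked with zero error.
  • 5t: tracked with zero error.
Total e_ss = 0.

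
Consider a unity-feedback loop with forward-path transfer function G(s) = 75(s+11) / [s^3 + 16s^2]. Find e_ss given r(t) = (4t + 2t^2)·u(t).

64/825

The denominator has no term below 16s^2 — 2 poles at s=0, type 2. Treating each term separately:
  • 4t: tracked with zero error.
  • 2t^2: e_ss = 4/K_a with K_a=51.5625 → 64/825.
Total e_ss = 64/825.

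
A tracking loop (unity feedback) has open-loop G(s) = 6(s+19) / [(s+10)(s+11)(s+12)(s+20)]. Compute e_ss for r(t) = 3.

4400/1473

The open loop has no poles at the origin → type 0 system.
K_p = lim_{s→0} G(s) = 6·19 / (10·11·12·20) = 19/4400.
e_ss = 3/(1 + K_p) = 3/(4419/4400) = 4400/1473.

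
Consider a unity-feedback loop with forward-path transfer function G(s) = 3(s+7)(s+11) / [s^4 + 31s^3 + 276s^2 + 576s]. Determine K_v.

Lowest-order denominator term is 576s, so the open loop has 1 pole at the origin → type 1 system.
K_v = lim_{s→0} s·G(s) = 3·7·11 / 576 = 77/192.

77/192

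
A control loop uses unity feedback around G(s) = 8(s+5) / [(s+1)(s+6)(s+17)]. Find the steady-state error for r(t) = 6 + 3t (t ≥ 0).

infinity

System type = 0 (no poles at s=0). By superposition:
  • 6: e_ss = 6/(1+K_p) with K_p=20/51 → 306/71.
  • 3t: a type-0 system cannot track it, e_ss → ∞.
The unbounded component dominates.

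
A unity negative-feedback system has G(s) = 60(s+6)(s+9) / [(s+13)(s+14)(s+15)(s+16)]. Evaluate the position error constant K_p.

System type = 0 (no poles at s=0).
K_p = lim_{s→0} G(s) = 60·6·9 / (13·14·15·16) = 27/364.

27/364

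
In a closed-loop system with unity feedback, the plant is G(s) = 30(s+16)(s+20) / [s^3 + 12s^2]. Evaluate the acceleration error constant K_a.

Factoring s^2 from the denominator leaves a polynomial with constant term 12, so the system is type 2.
K_a = lim_{s→0} s^2·G(s) = 30·16·20 / 12 = 800.

800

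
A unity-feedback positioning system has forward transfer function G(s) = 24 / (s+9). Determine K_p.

8/3

System type = 0 (no poles at s=0).
K_p = lim_{s→0} G(s) = 24 / (9) = 8/3.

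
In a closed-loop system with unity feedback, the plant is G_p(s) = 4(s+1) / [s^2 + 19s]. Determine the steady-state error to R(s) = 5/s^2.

Factoring s from the denominator leaves a polynomial with constant term 19, so the system is type 1.
K_v = lim_{s→0} s·G_p(s) = 4·1 / 19 = 4/19.
e_ss = 5/K_v = 5/(4/19) = 23.75.

23.75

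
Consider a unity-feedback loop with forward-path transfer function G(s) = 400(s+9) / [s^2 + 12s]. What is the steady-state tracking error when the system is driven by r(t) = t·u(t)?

1/300

Factoring s from the denominator leaves a polynomial with constant term 12, so the system is type 1.
K_v = lim_{s→0} s·G(s) = 400·9 / 12 = 300.
e_ss = 1/K_v = 1/300.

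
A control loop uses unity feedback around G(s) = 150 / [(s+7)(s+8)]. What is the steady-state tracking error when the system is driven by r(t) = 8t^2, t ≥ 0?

infinity

No free integrators in G(s): this is a type 0 system.
For a type-0 system K_a = 0, so e_ss to a parabolic input is unbounded.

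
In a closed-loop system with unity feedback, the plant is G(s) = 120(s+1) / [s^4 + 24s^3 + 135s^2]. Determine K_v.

infinity

K_v = lim_{s→0} s·G(s); with 2 poles at the origin the limit diverges, so K_v = ∞.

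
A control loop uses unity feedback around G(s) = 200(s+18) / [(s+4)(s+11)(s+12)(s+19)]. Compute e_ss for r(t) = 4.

System type = 0 (no poles at s=0).
K_p = lim_{s→0} G(s) = 200·18 / (4·11·12·19) = 75/209.
e_ss = 4/(1 + K_p) = 4/(284/209) = 209/71.

209/71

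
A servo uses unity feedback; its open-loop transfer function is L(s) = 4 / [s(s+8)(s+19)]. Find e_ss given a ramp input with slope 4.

System type = 1 (one pole at s=0).
K_v = lim_{s→0} s·L(s) = 4 / (8·19) = 1/38.
e_ss = 4/K_v = 4/(1/38) = 152.

152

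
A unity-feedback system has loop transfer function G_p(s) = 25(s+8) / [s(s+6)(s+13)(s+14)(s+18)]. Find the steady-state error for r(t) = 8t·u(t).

G_p(s) has one factor of s in the denominator, so the system is type 1.
K_v = lim_{s→0} s·G_p(s) = 25·8 / (6·13·14·18) = 25/2457.
e_ss = 8/K_v = 8/(25/2457) = 786.24.

786.24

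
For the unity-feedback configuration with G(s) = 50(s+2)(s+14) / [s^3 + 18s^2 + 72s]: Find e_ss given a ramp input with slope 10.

18/35

The denominator has no term below 72s — 1 pole at s=0, type 1.
K_v = lim_{s→0} s·G(s) = 50·2·14 / 72 = 175/9.
e_ss = 10/K_v = 10/(175/9) = 18/35.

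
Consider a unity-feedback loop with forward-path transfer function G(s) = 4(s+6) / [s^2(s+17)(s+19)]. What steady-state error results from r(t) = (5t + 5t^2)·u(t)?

1615/12

System type = 2 (two poles at s=0). By superposition:
  • 5t: tracked with zero error.
  • 5t^2: e_ss = 10/K_a with K_a=24/323 → 1615/12.
Total e_ss = 1615/12.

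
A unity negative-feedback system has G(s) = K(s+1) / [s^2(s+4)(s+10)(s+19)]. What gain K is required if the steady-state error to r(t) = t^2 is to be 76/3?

System type = 2 (two poles at s=0).
K_a = lim_{s→0} s^2·G(s) = K·1 / (4·10·19) = (1/760)·K.
e_ss = 2/K_a = 76/3 ⇒ K_a = 3/38 ⇒ K = (3/38)/(1/760) = 60.

60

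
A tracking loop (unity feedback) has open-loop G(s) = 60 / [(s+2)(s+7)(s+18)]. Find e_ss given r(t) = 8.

84/13

No free integrators in G(s): this is a type 0 system.
K_p = lim_{s→0} G(s) = 60 / (2·7·18) = 5/21.
e_ss = 8/(1 + K_p) = 8/(26/21) = 84/13.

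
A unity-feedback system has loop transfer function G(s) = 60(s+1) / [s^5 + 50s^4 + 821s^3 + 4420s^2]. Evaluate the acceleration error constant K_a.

3/221

The denominator has no term below 4420s^2 — 2 poles at s=0, type 2.
K_a = lim_{s→0} s^2·G(s) = 60·1 / 4420 = 3/221.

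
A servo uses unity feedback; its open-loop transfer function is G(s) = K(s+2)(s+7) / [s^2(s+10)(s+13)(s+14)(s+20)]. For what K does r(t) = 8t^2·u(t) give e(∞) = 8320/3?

15

G(s) has two factors of s in the denominator, so the system is type 2.
K_a = lim_{s→0} s^2·G(s) = K·2·7 / (10·13·14·20) = (1/2600)·K.
e_ss = 16/K_a = 8320/3 ⇒ K_a = 3/520 ⇒ K = (3/520)/(1/2600) = 15.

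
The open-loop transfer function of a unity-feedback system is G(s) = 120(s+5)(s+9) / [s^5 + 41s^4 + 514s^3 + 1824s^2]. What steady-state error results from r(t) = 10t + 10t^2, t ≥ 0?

304/45

Lowest-order denominator term is 1824s^2, so the open loop has 2 poles at the origin → type 2 system. Treating each term separately:
  • 10t: tracked with zero error.
  • 10t^2: e_ss = 20/K_a with K_a=225/76 → 304/45.
Total e_ss = 304/45.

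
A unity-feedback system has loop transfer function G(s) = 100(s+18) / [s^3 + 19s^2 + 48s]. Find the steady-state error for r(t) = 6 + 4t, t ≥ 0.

The denominator has no term below 48s — 1 pole at s=0, type 1. Treating each term separately:
  • 6: tracked with zero error.
  • 4t: e_ss = 4/K_v with K_v=37.5 → 8/75.
Total e_ss = 8/75.

8/75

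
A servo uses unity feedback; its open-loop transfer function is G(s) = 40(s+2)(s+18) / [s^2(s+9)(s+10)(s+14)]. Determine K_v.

infinity

K_v = lim_{s→0} s·G(s); with 2 poles at the origin the limit diverges, so K_v = ∞.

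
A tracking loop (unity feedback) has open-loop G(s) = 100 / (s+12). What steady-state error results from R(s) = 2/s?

3/14

G(s) has no factors of s in the denominator, so the system is type 0.
K_p = lim_{s→0} G(s) = 100 / (12) = 25/3.
e_ss = 2/(1 + K_p) = 2/(28/3) = 3/14.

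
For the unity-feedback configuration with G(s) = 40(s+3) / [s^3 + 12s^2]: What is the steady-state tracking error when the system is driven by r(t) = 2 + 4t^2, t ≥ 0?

The denominator has no term below 12s^2 — 2 poles at s=0, type 2. By superposition:
  • 2: tracked with zero error.
  • 4t^2: e_ss = 8/K_a with K_a=10 → 0.8.
Total e_ss = 0.8.

0.8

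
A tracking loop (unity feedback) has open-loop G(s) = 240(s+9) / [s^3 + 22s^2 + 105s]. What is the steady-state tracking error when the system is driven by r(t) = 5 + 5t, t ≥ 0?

35/144

The denominator has no term below 105s — 1 pole at s=0, type 1. Taking each input component in turn:
  • 5: tracked with zero error.
  • 5t: e_ss = 5/K_v with K_v=144/7 → 35/144.
Total e_ss = 35/144.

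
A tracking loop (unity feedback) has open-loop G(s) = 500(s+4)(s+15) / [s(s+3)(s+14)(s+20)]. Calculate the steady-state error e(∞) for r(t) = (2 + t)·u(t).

0.028

The open loop has one pole at the origin → type 1 system. Taking each input component in turn:
  • 2: tracked with zero error.
  • t: e_ss = 1/K_v with K_v=250/7 → 0.028.
Total e_ss = 0.028.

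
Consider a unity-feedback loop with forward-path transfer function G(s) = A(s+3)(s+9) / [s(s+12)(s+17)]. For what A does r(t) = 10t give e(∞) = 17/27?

System type = 1 (one pole at s=0).
K_v = lim_{s→0} s·G(s) = A·3·9 / (12·17) = (9/68)·A.
e_ss = 10/K_v = 17/27 ⇒ K_v = 270/17 ⇒ A = (270/17)/(9/68) = 120.

120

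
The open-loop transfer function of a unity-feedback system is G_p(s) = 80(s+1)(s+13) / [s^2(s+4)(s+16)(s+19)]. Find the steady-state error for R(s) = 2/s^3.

System type = 2 (two poles at s=0).
K_a = lim_{s→0} s^2·G_p(s) = 80·1·13 / (4·16·19) = 65/76.
r(t) = t^2 gives R(s) = 2/s^3.
e_ss = 2/K_a = 2/(65/76) = 152/65.

152/65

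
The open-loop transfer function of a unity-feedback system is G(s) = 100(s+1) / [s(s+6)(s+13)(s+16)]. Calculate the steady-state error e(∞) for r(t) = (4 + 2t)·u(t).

24.96

One free integrator in G(s): this is a type 1 system. By superposition:
  • 4: tracked with zero error.
  • 2t: e_ss = 2/K_v with K_v=25/312 → 24.96.
Total e_ss = 24.96.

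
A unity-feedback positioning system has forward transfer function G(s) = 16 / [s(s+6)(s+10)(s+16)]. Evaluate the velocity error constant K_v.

System type = 1 (one pole at s=0).
K_v = lim_{s→0} s·G(s) = 16 / (6·10·16) = 1/60.

1/60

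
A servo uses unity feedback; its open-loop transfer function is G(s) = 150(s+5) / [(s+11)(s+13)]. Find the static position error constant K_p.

System type = 0 (no poles at s=0).
K_p = lim_{s→0} G(s) = 150·5 / (11·13) = 750/143.

750/143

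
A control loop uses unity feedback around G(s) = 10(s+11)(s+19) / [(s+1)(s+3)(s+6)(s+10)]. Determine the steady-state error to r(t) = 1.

G(s) has no factors of s in the denominator, so the system is type 0.
K_p = lim_{s→0} G(s) = 10·11·19 / (1·3·6·10) = 209/18.
e_ss = 1/(1 + K_p) = 1/(227/18) = 18/227.

18/227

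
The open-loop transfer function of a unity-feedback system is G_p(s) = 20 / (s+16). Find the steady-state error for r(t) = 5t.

System type = 0 (no poles at s=0).
For a type-0 system K_v = 0, so e_ss to a ramp input is unbounded.

infinity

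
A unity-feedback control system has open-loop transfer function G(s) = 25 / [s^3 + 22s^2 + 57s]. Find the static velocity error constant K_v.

25/57

Factoring s from the denominator leaves a polynomial with constant term 57, so the system is type 1.
K_v = lim_{s→0} s·G(s) = 25 / 57 = 25/57.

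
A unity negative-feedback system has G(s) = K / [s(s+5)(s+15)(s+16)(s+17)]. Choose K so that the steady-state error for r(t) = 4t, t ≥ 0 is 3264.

One free integrator in G(s): this is a type 1 system.
K_v = lim_{s→0} s·G(s) = K / (5·15·16·17) = (1/20400)·K.
e_ss = 4/K_v = 3264 ⇒ K_v = 1/816 ⇒ K = (1/816)/(1/20400) = 25.

25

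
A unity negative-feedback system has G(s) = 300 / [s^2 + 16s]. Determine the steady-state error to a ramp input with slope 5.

4/15

Lowest-order denominator term is 16s, so the open loop has 1 pole at the origin → type 1 system.
K_v = lim_{s→0} s·G(s) = 300 / 16 = 18.75.
e_ss = 5/K_v = 5/18.75 = 4/15.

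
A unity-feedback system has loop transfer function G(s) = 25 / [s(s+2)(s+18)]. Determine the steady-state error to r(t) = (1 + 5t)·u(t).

7.2

G(s) has one factor of s in the denominator, so the system is type 1. Treating each term separately:
  • 1: tracked with zero error.
  • 5t: e_ss = 5/K_v with K_v=25/36 → 7.2.
Total e_ss = 7.2.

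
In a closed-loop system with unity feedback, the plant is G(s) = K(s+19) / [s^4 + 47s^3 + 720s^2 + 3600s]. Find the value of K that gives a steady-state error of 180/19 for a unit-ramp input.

The denominator has no term below 3600s — 1 pole at s=0, type 1.
K_v = lim_{s→0} s·G(s) = K·19 / 3600 = (19/3600)·K.
e_ss = 1/K_v = 180/19 ⇒ K_v = 19/180 ⇒ K = (19/180)/(19/3600) = 20.

20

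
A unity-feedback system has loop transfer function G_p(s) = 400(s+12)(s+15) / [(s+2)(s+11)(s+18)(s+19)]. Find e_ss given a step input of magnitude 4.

The open loop has no poles at the origin → type 0 system.
K_p = lim_{s→0} G_p(s) = 400·12·15 / (2·11·18·19) = 2000/209.
e_ss = 4/(1 + K_p) = 4/(2209/209) = 836/2209.

836/2209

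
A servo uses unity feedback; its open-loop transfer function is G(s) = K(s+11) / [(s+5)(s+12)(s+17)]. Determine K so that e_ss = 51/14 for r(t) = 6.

The open loop has no poles at the origin → type 0 system.
K_p = lim_{s→0} G(s) = K·11 / (5·12·17) = (11/1020)·K.
e_ss = 6/(1 + K_p) = 51/14 ⇒ 1 + (11/1020)·K = 28/17 ⇒ K = 60.

60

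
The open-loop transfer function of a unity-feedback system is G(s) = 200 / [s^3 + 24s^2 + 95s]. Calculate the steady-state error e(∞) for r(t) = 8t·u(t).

3.8

The denominator has no term below 95s — 1 pole at s=0, type 1.
K_v = lim_{s→0} s·G(s) = 200 / 95 = 40/19.
e_ss = 8/K_v = 8/(40/19) = 3.8.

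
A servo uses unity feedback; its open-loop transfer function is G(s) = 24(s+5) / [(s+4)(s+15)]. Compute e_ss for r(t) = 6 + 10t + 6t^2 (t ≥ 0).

System type = 0 (no poles at s=0). By superposition:
  • 6: e_ss = 6/(1+K_p) with K_p=2 → 2.
  • 10t: a type-0 system cannot track it, e_ss → ∞.
  • 6t^2: a type-0 system cannot track it, e_ss → ∞.
The unbounded component dominates.

infinity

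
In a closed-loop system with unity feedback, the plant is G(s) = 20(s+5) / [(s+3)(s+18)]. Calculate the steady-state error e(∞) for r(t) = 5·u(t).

The open loop has no poles at the origin → type 0 system.
K_p = lim_{s→0} G(s) = 20·5 / (3·18) = 50/27.
e_ss = 5/(1 + K_p) = 5/(77/27) = 135/77.

135/77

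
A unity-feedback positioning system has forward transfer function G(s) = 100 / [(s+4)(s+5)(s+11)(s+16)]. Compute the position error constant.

No free integrators in G(s): this is a type 0 system.
K_p = lim_{s→0} G(s) = 100 / (4·5·11·16) = 5/176.

5/176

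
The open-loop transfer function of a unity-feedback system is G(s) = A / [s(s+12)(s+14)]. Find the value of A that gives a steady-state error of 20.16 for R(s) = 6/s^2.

50

G(s) has one factor of s in the denominator, so the system is type 1.
K_v = lim_{s→0} s·G(s) = A / (12·14) = (1/168)·A.
e_ss = 6/K_v = 20.16 ⇒ K_v = 25/84 ⇒ A = (25/84)/(1/168) = 50.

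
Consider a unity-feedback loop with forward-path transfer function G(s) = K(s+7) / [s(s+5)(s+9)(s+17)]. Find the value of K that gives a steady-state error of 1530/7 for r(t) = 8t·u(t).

4

G(s) has one factor of s in the denominator, so the system is type 1.
K_v = lim_{s→0} s·G(s) = K·7 / (5·9·17) = (7/765)·K.
e_ss = 8/K_v = 1530/7 ⇒ K_v = 28/765 ⇒ K = (28/765)/(7/765) = 4.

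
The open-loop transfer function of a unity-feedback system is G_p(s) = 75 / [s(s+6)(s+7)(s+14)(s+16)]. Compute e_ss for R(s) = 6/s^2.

The open loop has one pole at the origin → type 1 system.
K_v = lim_{s→0} s·G_p(s) = 75 / (6·7·14·16) = 25/3136.
e_ss = 6/K_v = 6/(25/3136) = 752.64.

752.64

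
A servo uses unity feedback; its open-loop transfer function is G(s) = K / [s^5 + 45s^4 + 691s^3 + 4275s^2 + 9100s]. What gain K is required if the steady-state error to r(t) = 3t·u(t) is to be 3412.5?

Factoring s from the denominator leaves a polynomial with constant term 9100, so the system is type 1.
K_v = lim_{s→0} s·G(s) = K / 9100 = (1/9100)·K.
e_ss = 3/K_v = 3412.5 ⇒ K_v = 2/2275 ⇒ K = (2/2275)/(1/9100) = 8.

8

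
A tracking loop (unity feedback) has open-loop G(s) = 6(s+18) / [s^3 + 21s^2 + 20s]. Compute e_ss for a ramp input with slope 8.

Factoring s from the denominator leaves a polynomial with constant term 20, so the system is type 1.
K_v = lim_{s→0} s·G(s) = 6·18 / 20 = 5.4.
e_ss = 8/K_v = 8/5.4 = 40/27.

40/27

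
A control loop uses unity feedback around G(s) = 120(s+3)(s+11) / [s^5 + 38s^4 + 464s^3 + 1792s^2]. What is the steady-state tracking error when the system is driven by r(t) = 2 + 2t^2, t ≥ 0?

Factoring s^2 from the denominator leaves a polynomial with constant term 1792, so the system is type 2. Taking each input component in turn:
  • 2: tracked with zero error.
  • 2t^2: e_ss = 4/K_a with K_a=495/224 → 896/495.
Total e_ss = 896/495.

896/495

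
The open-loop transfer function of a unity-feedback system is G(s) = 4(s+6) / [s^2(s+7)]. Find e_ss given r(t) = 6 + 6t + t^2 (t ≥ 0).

7/12

System type = 2 (two poles at s=0). Taking each input component in turn:
  • 6: tracked with zero error.
  • 6t: tracked with zero error.
  • t^2: e_ss = 2/K_a with K_a=24/7 → 7/12.
Total e_ss = 7/12.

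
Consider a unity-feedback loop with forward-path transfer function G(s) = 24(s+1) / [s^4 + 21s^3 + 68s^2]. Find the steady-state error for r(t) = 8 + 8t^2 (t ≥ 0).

136/3

Lowest-order denominator term is 68s^2, so the open loop has 2 poles at the origin → type 2 system. Treating each term separately:
  • 8: tracked with zero error.
  • 8t^2: e_ss = 16/K_a with K_a=6/17 → 136/3.
Total e_ss = 136/3.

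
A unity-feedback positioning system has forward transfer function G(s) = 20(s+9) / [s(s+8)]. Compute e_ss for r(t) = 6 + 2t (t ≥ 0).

4/45

The open loop has one pole at the origin → type 1 system. Taking each input component in turn:
  • 6: tracked with zero error.
  • 2t: e_ss = 2/K_v with K_v=22.5 → 4/45.
Total e_ss = 4/45.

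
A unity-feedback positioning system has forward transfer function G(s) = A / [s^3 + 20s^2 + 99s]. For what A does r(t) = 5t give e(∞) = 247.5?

2

Lowest-order denominator term is 99s, so the open loop has 1 pole at the origin → type 1 system.
K_v = lim_{s→0} s·G(s) = A / 99 = (1/99)·A.
e_ss = 5/K_v = 247.5 ⇒ K_v = 2/99 ⇒ A = (2/99)/(1/99) = 2.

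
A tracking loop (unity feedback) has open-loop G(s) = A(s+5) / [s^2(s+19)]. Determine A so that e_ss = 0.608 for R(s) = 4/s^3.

Two free integrators in G(s): this is a type 2 system.
K_a = lim_{s→0} s^2·G(s) = A·5 / (19) = (5/19)·A.
e_ss = 4/K_a = 0.608 ⇒ K_a = 125/19 ⇒ A = (125/19)/(5/19) = 25.

25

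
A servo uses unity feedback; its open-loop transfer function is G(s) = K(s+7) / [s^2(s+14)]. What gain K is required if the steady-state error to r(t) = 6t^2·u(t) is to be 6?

4

Two free integrators in G(s): this is a type 2 system.
K_a = lim_{s→0} s^2·G(s) = K·7 / (14) = 0.5·K.
e_ss = 12/K_a = 6 ⇒ K_a = 2 ⇒ K = 2/0.5 = 4.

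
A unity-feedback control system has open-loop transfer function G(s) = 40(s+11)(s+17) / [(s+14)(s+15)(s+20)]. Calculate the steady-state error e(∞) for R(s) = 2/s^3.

infinity

The open loop has no poles at the origin → type 0 system.
For a type-0 system K_a = 0, so e_ss to a parabolic input is unbounded.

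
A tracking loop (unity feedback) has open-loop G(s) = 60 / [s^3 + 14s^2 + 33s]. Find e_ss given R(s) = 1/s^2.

Lowest-order denominator term is 33s, so the open loop has 1 pole at the origin → type 1 system.
K_v = lim_{s→0} s·G(s) = 60 / 33 = 20/11.
e_ss = 1/K_v = 1/(20/11) = 0.55.

0.55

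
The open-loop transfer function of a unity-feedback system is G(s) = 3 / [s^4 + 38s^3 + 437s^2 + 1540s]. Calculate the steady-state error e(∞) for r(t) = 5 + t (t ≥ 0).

1540/3

Factoring s from the denominator leaves a polynomial with constant term 1540, so the system is type 1. By superposition:
  • 5: tracked with zero error.
  • t: e_ss = 1/K_v with K_v=3/1540 → 1540/3.
Total e_ss = 1540/3.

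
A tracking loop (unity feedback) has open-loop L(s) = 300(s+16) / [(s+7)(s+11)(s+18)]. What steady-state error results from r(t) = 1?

The open loop has no poles at the origin → type 0 system.
K_p = lim_{s→0} L(s) = 300·16 / (7·11·18) = 800/231.
e_ss = 1/(1 + K_p) = 1/(1031/231) = 231/1031.

231/1031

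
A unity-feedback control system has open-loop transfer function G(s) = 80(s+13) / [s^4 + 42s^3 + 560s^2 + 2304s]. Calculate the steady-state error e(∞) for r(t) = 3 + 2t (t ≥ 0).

288/65

Lowest-order denominator term is 2304s, so the open loop has 1 pole at the origin → type 1 system. Treating each term separately:
  • 3: tracked with zero error.
  • 2t: e_ss = 2/K_v with K_v=65/144 → 288/65.
Total e_ss = 288/65.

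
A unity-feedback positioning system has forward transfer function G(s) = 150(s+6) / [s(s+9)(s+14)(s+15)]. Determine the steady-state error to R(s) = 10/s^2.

One free integrator in G(s): this is a type 1 system.
K_v = lim_{s→0} s·G(s) = 150·6 / (9·14·15) = 10/21.
e_ss = 10/K_v = 10/(10/21) = 21.

21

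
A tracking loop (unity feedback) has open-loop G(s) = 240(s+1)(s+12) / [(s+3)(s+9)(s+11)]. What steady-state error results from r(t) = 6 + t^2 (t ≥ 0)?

infinity

The open loop has no poles at the origin → type 0 system. Treating each term separately:
  • 6: e_ss = 6/(1+K_p) with K_p=320/33 → 198/353.
  • t^2: a type-0 system cannot track it, e_ss → ∞.
The unbounded component dominates.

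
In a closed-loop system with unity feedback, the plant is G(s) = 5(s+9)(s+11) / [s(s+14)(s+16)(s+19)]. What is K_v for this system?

495/4256

System type = 1 (one pole at s=0).
K_v = lim_{s→0} s·G(s) = 5·9·11 / (14·16·19) = 495/4256.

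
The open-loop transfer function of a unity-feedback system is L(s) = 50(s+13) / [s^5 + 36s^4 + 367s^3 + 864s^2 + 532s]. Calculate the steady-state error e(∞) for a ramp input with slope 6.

The denominator has no term below 532s — 1 pole at s=0, type 1.
K_v = lim_{s→0} s·L(s) = 50·13 / 532 = 325/266.
e_ss = 6/K_v = 6/(325/266) = 1596/325.

1596/325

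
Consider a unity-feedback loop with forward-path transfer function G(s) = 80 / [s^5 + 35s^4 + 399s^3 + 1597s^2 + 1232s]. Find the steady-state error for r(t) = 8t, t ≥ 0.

123.2

Factoring s from the denominator leaves a polynomial with constant term 1232, so the system is type 1.
K_v = lim_{s→0} s·G(s) = 80 / 1232 = 5/77.
e_ss = 8/K_v = 8/(5/77) = 123.2.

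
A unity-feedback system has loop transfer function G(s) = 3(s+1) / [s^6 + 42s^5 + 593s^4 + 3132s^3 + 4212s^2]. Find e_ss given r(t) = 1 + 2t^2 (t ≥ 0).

5616

Lowest-order denominator term is 4212s^2, so the open loop has 2 poles at the origin → type 2 system. By superposition:
  • 1: tracked with zero error.
  • 2t^2: e_ss = 4/K_a with K_a=1/1404 → 5616.
Total e_ss = 5616.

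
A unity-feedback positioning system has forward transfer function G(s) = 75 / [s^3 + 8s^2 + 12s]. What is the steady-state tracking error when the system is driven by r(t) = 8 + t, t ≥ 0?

0.16

The denominator has no term below 12s — 1 pole at s=0, type 1. By superposition:
  • 8: tracked with zero error.
  • t: e_ss = 1/K_v with K_v=6.25 → 0.16.
Total e_ss = 0.16.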